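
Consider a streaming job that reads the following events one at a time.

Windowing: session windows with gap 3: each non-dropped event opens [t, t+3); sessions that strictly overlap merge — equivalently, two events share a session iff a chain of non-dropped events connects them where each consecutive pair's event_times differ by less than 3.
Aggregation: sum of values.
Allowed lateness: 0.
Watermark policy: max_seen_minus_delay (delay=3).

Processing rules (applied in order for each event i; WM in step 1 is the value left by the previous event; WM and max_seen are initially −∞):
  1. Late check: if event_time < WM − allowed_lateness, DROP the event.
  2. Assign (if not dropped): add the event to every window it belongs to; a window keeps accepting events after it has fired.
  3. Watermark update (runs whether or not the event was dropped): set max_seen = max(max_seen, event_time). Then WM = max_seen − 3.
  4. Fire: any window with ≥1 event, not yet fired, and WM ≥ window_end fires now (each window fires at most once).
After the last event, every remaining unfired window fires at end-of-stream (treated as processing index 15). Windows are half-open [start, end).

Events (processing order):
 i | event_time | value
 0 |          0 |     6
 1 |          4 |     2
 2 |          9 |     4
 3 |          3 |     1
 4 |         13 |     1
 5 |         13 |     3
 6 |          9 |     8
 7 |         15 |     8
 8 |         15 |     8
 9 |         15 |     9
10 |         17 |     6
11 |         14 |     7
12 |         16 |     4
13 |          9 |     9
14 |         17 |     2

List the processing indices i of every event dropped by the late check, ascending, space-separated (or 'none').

3 6 13

i=0 t=0 v=6: → [0,3); WM=-3
i=1 t=4 v=2: → [4,7); WM=1
i=2 t=9 v=4: → [9,12); WM=6
i=3 t=3 v=1: DROP (t<6-0); WM=6
i=4 t=13 v=1: → [13,16); WM=10
i=5 t=13 v=3: → [13,16); WM=10
i=6 t=9 v=8: DROP (t<10-0); WM=10
i=7 t=15 v=8: → [13,18); WM=12
i=8 t=15 v=8: → [13,18); WM=12
i=9 t=15 v=9: → [13,18); WM=12
i=10 t=17 v=6: → [13,20); WM=14
i=11 t=14 v=7: → [13,20); WM=14
i=12 t=16 v=4: → [13,20); WM=14
i=13 t=9 v=9: DROP (t<14-0); WM=14
i=14 t=17 v=2: → [13,20); WM=14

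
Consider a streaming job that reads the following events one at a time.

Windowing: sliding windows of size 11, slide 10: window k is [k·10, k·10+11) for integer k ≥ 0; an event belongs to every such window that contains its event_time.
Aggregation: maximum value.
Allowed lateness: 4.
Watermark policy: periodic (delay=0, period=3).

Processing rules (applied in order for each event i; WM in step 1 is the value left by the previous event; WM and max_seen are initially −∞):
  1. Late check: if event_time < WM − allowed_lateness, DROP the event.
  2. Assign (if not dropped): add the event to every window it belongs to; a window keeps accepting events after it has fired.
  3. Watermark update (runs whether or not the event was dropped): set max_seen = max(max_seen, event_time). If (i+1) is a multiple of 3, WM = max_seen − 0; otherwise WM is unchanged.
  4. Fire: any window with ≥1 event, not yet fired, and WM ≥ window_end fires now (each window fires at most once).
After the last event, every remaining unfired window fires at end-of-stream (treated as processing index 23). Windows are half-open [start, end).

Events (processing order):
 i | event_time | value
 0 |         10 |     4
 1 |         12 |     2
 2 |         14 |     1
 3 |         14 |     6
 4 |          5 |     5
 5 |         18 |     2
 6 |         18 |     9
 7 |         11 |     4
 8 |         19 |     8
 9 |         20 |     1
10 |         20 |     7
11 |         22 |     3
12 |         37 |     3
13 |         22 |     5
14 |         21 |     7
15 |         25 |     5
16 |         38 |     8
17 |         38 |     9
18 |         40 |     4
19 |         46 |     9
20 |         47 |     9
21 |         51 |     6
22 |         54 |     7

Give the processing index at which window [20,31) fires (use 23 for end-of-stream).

i=0 t=10 v=4: → [10,21),[0,11); WM=−∞
i=1 t=12 v=2: → [10,21); WM=−∞
i=2 t=14 v=1: → [10,21); WM=14; [0,11) fires=4
i=3 t=14 v=6: → [10,21); WM=14
i=4 t=5 v=5: DROP (t<14-4); WM=14
i=5 t=18 v=2: → [10,21); WM=18
i=6 t=18 v=9: → [10,21); WM=18
i=7 t=11 v=4: DROP (t<18-4); WM=18
i=8 t=19 v=8: → [10,21); WM=19
i=9 t=20 v=1: → [20,31),[10,21); WM=19
i=10 t=20 v=7: → [20,31),[10,21); WM=19
i=11 t=22 v=3: → [20,31); WM=22; [10,21) fires=9
i=12 t=37 v=3: → [30,41); WM=22
i=13 t=22 v=5: → [20,31); WM=22
i=14 t=21 v=7: → [20,31); WM=37; [20,31) fires=7
i=15 t=25 v=5: DROP (t<37-4); WM=37
i=16 t=38 v=8: → [30,41); WM=37
i=17 t=38 v=9: → [30,41); WM=38
i=18 t=40 v=4: → [40,51),[30,41); WM=38
i=19 t=46 v=9: → [40,51); WM=38
i=20 t=47 v=9: → [40,51); WM=47; [30,41) fires=9
i=21 t=51 v=6: → [50,61); WM=47
i=22 t=54 v=7: → [50,61); WM=47

14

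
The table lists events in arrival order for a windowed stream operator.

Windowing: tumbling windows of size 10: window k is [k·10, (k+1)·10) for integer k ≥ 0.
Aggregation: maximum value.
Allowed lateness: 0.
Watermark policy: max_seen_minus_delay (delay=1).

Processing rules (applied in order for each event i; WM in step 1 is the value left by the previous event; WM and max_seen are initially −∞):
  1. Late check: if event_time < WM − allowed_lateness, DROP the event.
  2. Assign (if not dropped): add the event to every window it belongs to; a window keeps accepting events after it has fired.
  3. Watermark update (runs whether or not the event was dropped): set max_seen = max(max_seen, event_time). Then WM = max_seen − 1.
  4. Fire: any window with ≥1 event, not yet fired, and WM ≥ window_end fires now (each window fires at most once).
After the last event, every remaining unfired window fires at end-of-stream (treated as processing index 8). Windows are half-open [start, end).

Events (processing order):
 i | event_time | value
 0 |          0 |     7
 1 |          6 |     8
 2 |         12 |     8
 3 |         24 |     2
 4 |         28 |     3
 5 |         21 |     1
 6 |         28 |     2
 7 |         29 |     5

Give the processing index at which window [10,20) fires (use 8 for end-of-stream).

3

i=0 t=0 v=7: → [0,10); WM=-1
i=1 t=6 v=8: → [0,10); WM=5
i=2 t=12 v=8: → [10,20); WM=11; [0,10) fires=8
i=3 t=24 v=2: → [20,30); WM=23; [10,20) fires=8
i=4 t=28 v=3: → [20,30); WM=27
i=5 t=21 v=1: DROP (t<27-0); WM=27
i=6 t=28 v=2: → [20,30); WM=27
i=7 t=29 v=5: → [20,30); WM=28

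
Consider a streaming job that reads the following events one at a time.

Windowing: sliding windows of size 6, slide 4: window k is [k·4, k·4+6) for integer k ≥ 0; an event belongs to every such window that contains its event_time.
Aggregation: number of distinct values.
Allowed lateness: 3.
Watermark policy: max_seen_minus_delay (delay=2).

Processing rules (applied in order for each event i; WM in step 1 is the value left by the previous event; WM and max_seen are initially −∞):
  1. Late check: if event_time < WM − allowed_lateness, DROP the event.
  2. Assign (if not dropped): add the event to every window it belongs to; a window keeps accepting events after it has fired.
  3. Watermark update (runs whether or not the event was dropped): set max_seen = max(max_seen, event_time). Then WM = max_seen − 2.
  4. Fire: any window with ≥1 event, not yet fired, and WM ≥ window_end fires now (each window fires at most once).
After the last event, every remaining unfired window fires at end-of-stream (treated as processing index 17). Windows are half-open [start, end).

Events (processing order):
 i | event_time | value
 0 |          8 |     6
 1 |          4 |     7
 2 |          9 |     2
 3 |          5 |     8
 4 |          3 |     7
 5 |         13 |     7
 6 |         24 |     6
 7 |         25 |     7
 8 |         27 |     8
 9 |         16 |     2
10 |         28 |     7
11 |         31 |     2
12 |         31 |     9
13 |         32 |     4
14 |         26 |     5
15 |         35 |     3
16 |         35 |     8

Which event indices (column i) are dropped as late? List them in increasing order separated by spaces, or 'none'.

i=0 t=8 v=6: → [8,14),[4,10); WM=6
i=1 t=4 v=7: → [4,10),[0,6); WM=6; [0,6) fires=1
i=2 t=9 v=2: → [8,14),[4,10); WM=7
i=3 t=5 v=8: → [4,10),[0,6); WM=7
i=4 t=3 v=7: DROP (t<7-3); WM=7
i=5 t=13 v=7: → [12,18),[8,14); WM=11; [4,10) fires=4
i=6 t=24 v=6: → [24,30),[20,26); WM=22; [8,14) fires=3 [12,18) fires=1
i=7 t=25 v=7: → [24,30),[20,26); WM=23
i=8 t=27 v=8: → [24,30); WM=25
i=9 t=16 v=2: DROP (t<25-3); WM=25
i=10 t=28 v=7: → [28,34),[24,30); WM=26; [20,26) fires=2
i=11 t=31 v=2: → [28,34); WM=29
i=12 t=31 v=9: → [28,34); WM=29
i=13 t=32 v=4: → [32,38),[28,34); WM=30; [24,30) fires=3
i=14 t=26 v=5: DROP (t<30-3); WM=30
i=15 t=35 v=3: → [32,38); WM=33
i=16 t=35 v=8: → [32,38); WM=33

4 9 14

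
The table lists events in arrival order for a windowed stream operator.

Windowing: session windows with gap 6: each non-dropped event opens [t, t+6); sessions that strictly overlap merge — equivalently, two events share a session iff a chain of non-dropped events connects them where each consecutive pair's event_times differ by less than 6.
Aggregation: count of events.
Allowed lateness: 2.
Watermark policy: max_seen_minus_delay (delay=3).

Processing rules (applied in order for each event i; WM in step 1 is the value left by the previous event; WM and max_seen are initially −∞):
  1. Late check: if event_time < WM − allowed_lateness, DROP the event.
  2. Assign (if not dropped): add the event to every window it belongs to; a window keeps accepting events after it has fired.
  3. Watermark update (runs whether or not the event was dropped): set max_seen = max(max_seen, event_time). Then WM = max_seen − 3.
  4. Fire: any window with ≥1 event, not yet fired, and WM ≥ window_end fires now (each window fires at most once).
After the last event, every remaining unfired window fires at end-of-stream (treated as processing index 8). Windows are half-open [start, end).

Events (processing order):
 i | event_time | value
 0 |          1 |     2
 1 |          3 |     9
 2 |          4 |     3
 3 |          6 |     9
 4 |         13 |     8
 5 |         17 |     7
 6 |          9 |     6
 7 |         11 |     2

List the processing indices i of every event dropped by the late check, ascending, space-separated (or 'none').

i=0 t=1 v=2: → [1,7); WM=-2
i=1 t=3 v=9: → [1,9); WM=0
i=2 t=4 v=3: → [1,10); WM=1
i=3 t=6 v=9: → [1,12); WM=3
i=4 t=13 v=8: → [13,19); WM=10
i=5 t=17 v=7: → [13,23); WM=14
i=6 t=9 v=6: DROP (t<14-2); WM=14
i=7 t=11 v=2: DROP (t<14-2); WM=14

6 7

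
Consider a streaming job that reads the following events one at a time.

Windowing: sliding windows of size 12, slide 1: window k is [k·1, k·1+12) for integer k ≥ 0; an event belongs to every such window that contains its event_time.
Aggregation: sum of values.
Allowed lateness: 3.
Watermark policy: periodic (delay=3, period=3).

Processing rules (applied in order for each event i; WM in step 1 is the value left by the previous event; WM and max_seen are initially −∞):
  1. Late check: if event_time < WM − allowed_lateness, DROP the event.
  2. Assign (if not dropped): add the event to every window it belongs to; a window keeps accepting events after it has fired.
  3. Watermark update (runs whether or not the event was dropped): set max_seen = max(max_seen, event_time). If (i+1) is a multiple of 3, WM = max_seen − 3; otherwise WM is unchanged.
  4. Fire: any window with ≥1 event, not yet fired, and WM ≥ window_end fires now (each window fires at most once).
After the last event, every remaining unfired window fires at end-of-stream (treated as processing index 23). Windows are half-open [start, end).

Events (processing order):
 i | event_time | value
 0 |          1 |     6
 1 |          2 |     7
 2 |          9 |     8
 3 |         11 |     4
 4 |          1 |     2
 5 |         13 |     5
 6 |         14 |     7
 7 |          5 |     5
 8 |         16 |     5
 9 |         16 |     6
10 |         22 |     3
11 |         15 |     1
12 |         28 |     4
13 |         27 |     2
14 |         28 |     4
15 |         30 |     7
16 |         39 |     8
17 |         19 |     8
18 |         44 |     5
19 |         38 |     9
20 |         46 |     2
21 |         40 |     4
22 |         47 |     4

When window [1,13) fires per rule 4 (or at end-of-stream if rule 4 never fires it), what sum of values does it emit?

25

i=0 t=1 v=6: → [1,13),[0,12); WM=−∞
i=1 t=2 v=7: → [2,14),[1,13),[0,12); WM=−∞
i=2 t=9 v=8: → [9,21),[8,20),[7,19),[6,18),[5,17),[4,16),[3,15),[2,14),[1,13),[0,12); WM=6
i=3 t=11 v=4: → [11,23),[10,22),[9,21),[8,20),[7,19),[6,18),[5,17),[4,16),[3,15),[2,14),[1,13),[0,12); WM=6
i=4 t=1 v=2: DROP (t<6-3); WM=6
i=5 t=13 v=5: → [13,25),[12,24),[11,23),[10,22),[9,21),[8,20),[7,19),[6,18),[5,17),[4,16),[3,15),[2,14); WM=10
i=6 t=14 v=7: → [14,26),[13,25),[12,24),[11,23),[10,22),[9,21),[8,20),[7,19),[6,18),[5,17),[4,16),[3,15); WM=10
i=7 t=5 v=5: DROP (t<10-3); WM=10
i=8 t=16 v=5: → [16,28),[15,27),[14,26),[13,25),[12,24),[11,23),[10,22),[9,21),[8,20),[7,19),[6,18),[5,17); WM=13; [0,12) fires=25 [1,13) fires=25
i=9 t=16 v=6: → [16,28),[15,27),[14,26),[13,25),[12,24),[11,23),[10,22),[9,21),[8,20),[7,19),[6,18),[5,17); WM=13
i=10 t=22 v=3: → [22,34),[21,33),[20,32),[19,31),[18,30),[17,29),[16,28),[15,27),[14,26),[13,25),[12,24),[11,23); WM=13
i=11 t=15 v=1: → [15,27),[14,26),[13,25),[12,24),[11,23),[10,22),[9,21),[8,20),[7,19),[6,18),[5,17),[4,16); WM=19; [2,14) fires=24 [3,15) fires=24 [4,16) fires=25 [5,17) fires=36 [6,18) fires=36 [7,19) fires=36
i=12 t=28 v=4: → [28,40),[27,39),[26,38),[25,37),[24,36),[23,35),[22,34),[21,33),[20,32),[19,31),[18,30),[17,29); WM=19
i=13 t=27 v=2: → [27,39),[26,38),[25,37),[24,36),[23,35),[22,34),[21,33),[20,32),[19,31),[18,30),[17,29),[16,28); WM=19
i=14 t=28 v=4: → [28,40),[27,39),[26,38),[25,37),[24,36),[23,35),[22,34),[21,33),[20,32),[19,31),[18,30),[17,29); WM=25; [8,20) fires=36 [9,21) fires=36 [10,22) fires=28 [11,23) fires=31 [12,24) fires=27 [13,25) fires=27
i=15 t=30 v=7: → [30,42),[29,41),[28,40),[27,39),[26,38),[25,37),[24,36),[23,35),[22,34),[21,33),[20,32),[19,31); WM=25
i=16 t=39 v=8: → [39,51),[38,50),[37,49),[36,48),[35,47),[34,46),[33,45),[32,44),[31,43),[30,42),[29,41),[28,40); WM=25
i=17 t=19 v=8: DROP (t<25-3); WM=36; [14,26) fires=22 [15,27) fires=15 [16,28) fires=16 [17,29) fires=13 [18,30) fires=13 [19,31) fires=20 [20,32) fires=20 [21,33) fires=20 [22,34) fires=20 [23,35) fires=17 [24,36) fires=17
i=18 t=44 v=5: → [44,56),[43,55),[42,54),[41,53),[40,52),[39,51),[38,50),[37,49),[36,48),[35,47),[34,46),[33,45); WM=36
i=19 t=38 v=9: → [38,50),[37,49),[36,48),[35,47),[34,46),[33,45),[32,44),[31,43),[30,42),[29,41),[28,40),[27,39); WM=36
i=20 t=46 v=2: → [46,58),[45,57),[44,56),[43,55),[42,54),[41,53),[40,52),[39,51),[38,50),[37,49),[36,48),[35,47); WM=43; [25,37) fires=17 [26,38) fires=17 [27,39) fires=26 [28,40) fires=32 [29,41) fires=24 [30,42) fires=24 [31,43) fires=17
i=21 t=40 v=4: → [40,52),[39,51),[38,50),[37,49),[36,48),[35,47),[34,46),[33,45),[32,44),[31,43),[30,42),[29,41); WM=43
i=22 t=47 v=4: → [47,59),[46,58),[45,57),[44,56),[43,55),[42,54),[41,53),[40,52),[39,51),[38,50),[37,49),[36,48); WM=43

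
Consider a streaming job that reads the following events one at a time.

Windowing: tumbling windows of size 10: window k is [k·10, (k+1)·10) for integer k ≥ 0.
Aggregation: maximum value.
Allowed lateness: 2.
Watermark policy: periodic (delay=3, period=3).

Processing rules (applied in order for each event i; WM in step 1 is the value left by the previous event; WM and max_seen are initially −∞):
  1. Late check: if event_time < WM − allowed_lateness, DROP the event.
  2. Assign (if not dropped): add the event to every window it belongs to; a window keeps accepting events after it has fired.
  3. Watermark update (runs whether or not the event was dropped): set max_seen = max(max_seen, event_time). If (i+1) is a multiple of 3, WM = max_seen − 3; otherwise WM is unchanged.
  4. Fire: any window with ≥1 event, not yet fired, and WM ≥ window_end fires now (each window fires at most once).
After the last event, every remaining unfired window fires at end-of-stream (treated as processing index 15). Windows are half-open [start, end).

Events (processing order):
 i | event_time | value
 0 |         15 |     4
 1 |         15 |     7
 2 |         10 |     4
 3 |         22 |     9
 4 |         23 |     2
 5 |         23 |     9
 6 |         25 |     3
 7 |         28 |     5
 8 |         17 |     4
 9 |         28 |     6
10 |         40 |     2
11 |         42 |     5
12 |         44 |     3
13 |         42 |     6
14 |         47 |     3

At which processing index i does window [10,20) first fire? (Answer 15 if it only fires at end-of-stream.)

i=0 t=15 v=4: → [10,20); WM=−∞
i=1 t=15 v=7: → [10,20); WM=−∞
i=2 t=10 v=4: → [10,20); WM=12
i=3 t=22 v=9: → [20,30); WM=12
i=4 t=23 v=2: → [20,30); WM=12
i=5 t=23 v=9: → [20,30); WM=20; [10,20) fires=7
i=6 t=25 v=3: → [20,30); WM=20
i=7 t=28 v=5: → [20,30); WM=20
i=8 t=17 v=4: DROP (t<20-2); WM=25
i=9 t=28 v=6: → [20,30); WM=25
i=10 t=40 v=2: → [40,50); WM=25
i=11 t=42 v=5: → [40,50); WM=39; [20,30) fires=9
i=12 t=44 v=3: → [40,50); WM=39
i=13 t=42 v=6: → [40,50); WM=39
i=14 t=47 v=3: → [40,50); WM=44

5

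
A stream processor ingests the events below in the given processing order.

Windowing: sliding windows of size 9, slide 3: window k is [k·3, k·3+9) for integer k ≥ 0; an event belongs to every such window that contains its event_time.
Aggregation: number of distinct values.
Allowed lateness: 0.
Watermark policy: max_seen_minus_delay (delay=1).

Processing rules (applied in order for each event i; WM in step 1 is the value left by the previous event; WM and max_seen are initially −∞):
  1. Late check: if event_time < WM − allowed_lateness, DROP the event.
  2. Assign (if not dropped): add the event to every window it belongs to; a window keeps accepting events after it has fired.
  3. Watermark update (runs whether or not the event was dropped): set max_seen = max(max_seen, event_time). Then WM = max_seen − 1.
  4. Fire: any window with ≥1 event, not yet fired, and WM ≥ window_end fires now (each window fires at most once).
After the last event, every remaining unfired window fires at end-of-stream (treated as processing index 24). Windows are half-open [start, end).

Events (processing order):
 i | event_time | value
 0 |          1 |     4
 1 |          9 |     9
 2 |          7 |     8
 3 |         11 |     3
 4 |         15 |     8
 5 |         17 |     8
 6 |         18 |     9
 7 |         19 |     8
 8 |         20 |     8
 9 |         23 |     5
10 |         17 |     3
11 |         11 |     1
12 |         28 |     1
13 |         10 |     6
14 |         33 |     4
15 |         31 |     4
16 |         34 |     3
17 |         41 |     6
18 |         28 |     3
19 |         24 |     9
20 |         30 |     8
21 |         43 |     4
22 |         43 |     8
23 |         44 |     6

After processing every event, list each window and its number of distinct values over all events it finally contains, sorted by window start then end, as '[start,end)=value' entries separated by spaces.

[0,9)=1 [3,12)=2 [6,15)=2 [9,18)=3 [12,21)=2 [15,24)=3 [18,27)=3 [21,30)=2 [24,33)=1 [27,36)=3 [30,39)=2 [33,42)=3 [36,45)=3 [39,48)=3 [42,51)=3

i=0 t=1 v=4: → [0,9); WM=0
i=1 t=9 v=9: → [9,18),[6,15),[3,12); WM=8
i=2 t=7 v=8: DROP (t<8-0); WM=8
i=3 t=11 v=3: → [9,18),[6,15),[3,12); WM=10; [0,9) fires=1
i=4 t=15 v=8: → [15,24),[12,21),[9,18); WM=14; [3,12) fires=2
i=5 t=17 v=8: → [15,24),[12,21),[9,18); WM=16; [6,15) fires=2
i=6 t=18 v=9: → [18,27),[15,24),[12,21); WM=17
i=7 t=19 v=8: → [18,27),[15,24),[12,21); WM=18; [9,18) fires=3
i=8 t=20 v=8: → [18,27),[15,24),[12,21); WM=19
i=9 t=23 v=5: → [21,30),[18,27),[15,24); WM=22; [12,21) fires=2
i=10 t=17 v=3: DROP (t<22-0); WM=22
i=11 t=11 v=1: DROP (t<22-0); WM=22
i=12 t=28 v=1: → [27,36),[24,33),[21,30); WM=27; [15,24) fires=3 [18,27) fires=3
i=13 t=10 v=6: DROP (t<27-0); WM=27
i=14 t=33 v=4: → [33,42),[30,39),[27,36); WM=32; [21,30) fires=2
i=15 t=31 v=4: DROP (t<32-0); WM=32
i=16 t=34 v=3: → [33,42),[30,39),[27,36); WM=33; [24,33) fires=1
i=17 t=41 v=6: → [39,48),[36,45),[33,42); WM=40; [27,36) fires=3 [30,39) fires=2
i=18 t=28 v=3: DROP (t<40-0); WM=40
i=19 t=24 v=9: DROP (t<40-0); WM=40
i=20 t=30 v=8: DROP (t<40-0); WM=40
i=21 t=43 v=4: → [42,51),[39,48),[36,45); WM=42; [33,42) fires=3
i=22 t=43 v=8: → [42,51),[39,48),[36,45); WM=42
i=23 t=44 v=6: → [42,51),[39,48),[36,45); WM=43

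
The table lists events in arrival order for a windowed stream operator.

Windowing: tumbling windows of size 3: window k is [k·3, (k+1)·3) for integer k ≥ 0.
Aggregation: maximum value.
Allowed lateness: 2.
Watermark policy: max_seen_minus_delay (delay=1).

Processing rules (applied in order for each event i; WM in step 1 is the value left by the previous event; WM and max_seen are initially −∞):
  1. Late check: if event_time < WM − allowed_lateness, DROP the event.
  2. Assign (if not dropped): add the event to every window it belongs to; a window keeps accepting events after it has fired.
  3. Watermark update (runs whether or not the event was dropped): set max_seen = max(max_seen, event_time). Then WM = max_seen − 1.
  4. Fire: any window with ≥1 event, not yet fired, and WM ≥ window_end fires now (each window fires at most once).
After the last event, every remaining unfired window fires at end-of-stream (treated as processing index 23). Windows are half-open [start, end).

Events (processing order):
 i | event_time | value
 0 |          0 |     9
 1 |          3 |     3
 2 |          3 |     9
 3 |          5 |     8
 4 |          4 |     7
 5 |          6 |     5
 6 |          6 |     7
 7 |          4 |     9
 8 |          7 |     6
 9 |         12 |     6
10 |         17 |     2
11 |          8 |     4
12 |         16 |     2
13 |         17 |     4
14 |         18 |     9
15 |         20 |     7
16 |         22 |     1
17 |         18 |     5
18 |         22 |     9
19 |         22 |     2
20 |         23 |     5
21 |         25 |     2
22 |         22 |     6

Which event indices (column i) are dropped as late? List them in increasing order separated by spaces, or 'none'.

i=0 t=0 v=9: → [0,3); WM=-1
i=1 t=3 v=3: → [3,6); WM=2
i=2 t=3 v=9: → [3,6); WM=2
i=3 t=5 v=8: → [3,6); WM=4; [0,3) fires=9
i=4 t=4 v=7: → [3,6); WM=4
i=5 t=6 v=5: → [6,9); WM=5
i=6 t=6 v=7: → [6,9); WM=5
i=7 t=4 v=9: → [3,6); WM=5
i=8 t=7 v=6: → [6,9); WM=6; [3,6) fires=9
i=9 t=12 v=6: → [12,15); WM=11; [6,9) fires=7
i=10 t=17 v=2: → [15,18); WM=16; [12,15) fires=6
i=11 t=8 v=4: DROP (t<16-2); WM=16
i=12 t=16 v=2: → [15,18); WM=16
i=13 t=17 v=4: → [15,18); WM=16
i=14 t=18 v=9: → [18,21); WM=17
i=15 t=20 v=7: → [18,21); WM=19; [15,18) fires=4
i=16 t=22 v=1: → [21,24); WM=21; [18,21) fires=9
i=17 t=18 v=5: DROP (t<21-2); WM=21
i=18 t=22 v=9: → [21,24); WM=21
i=19 t=22 v=2: → [21,24); WM=21
i=20 t=23 v=5: → [21,24); WM=22
i=21 t=25 v=2: → [24,27); WM=24; [21,24) fires=9
i=22 t=22 v=6: → [21,24); WM=24

11 17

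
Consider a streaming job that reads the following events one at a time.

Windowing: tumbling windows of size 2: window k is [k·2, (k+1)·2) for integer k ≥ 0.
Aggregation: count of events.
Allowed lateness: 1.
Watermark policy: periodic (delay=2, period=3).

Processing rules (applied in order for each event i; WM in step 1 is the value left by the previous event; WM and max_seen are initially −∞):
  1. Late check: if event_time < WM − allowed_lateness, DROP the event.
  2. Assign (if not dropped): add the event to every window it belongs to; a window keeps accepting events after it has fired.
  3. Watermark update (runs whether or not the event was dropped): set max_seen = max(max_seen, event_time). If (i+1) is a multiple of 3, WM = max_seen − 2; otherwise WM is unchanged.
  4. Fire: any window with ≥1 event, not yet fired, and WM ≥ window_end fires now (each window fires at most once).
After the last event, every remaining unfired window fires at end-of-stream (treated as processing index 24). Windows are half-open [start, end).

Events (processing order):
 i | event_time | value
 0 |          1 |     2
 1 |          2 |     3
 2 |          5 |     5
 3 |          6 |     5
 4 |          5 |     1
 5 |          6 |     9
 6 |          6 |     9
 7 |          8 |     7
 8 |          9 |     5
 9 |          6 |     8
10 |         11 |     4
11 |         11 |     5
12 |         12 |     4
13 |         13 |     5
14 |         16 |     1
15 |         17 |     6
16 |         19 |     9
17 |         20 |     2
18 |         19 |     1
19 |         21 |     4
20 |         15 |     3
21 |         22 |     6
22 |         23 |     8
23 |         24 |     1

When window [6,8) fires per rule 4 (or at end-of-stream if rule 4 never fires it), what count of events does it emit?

4

i=0 t=1 v=2: → [0,2); WM=−∞
i=1 t=2 v=3: → [2,4); WM=−∞
i=2 t=5 v=5: → [4,6); WM=3; [0,2) fires=1
i=3 t=6 v=5: → [6,8); WM=3
i=4 t=5 v=1: → [4,6); WM=3
i=5 t=6 v=9: → [6,8); WM=4; [2,4) fires=1
i=6 t=6 v=9: → [6,8); WM=4
i=7 t=8 v=7: → [8,10); WM=4
i=8 t=9 v=5: → [8,10); WM=7; [4,6) fires=2
i=9 t=6 v=8: → [6,8); WM=7
i=10 t=11 v=4: → [10,12); WM=7
i=11 t=11 v=5: → [10,12); WM=9; [6,8) fires=4
i=12 t=12 v=4: → [12,14); WM=9
i=13 t=13 v=5: → [12,14); WM=9
i=14 t=16 v=1: → [16,18); WM=14; [8,10) fires=2 [10,12) fires=2 [12,14) fires=2
i=15 t=17 v=6: → [16,18); WM=14
i=16 t=19 v=9: → [18,20); WM=14
i=17 t=20 v=2: → [20,22); WM=18; [16,18) fires=2
i=18 t=19 v=1: → [18,20); WM=18
i=19 t=21 v=4: → [20,22); WM=18
i=20 t=15 v=3: DROP (t<18-1); WM=19
i=21 t=22 v=6: → [22,24); WM=19
i=22 t=23 v=8: → [22,24); WM=19
i=23 t=24 v=1: → [24,26); WM=22; [18,20) fires=2 [20,22) fires=2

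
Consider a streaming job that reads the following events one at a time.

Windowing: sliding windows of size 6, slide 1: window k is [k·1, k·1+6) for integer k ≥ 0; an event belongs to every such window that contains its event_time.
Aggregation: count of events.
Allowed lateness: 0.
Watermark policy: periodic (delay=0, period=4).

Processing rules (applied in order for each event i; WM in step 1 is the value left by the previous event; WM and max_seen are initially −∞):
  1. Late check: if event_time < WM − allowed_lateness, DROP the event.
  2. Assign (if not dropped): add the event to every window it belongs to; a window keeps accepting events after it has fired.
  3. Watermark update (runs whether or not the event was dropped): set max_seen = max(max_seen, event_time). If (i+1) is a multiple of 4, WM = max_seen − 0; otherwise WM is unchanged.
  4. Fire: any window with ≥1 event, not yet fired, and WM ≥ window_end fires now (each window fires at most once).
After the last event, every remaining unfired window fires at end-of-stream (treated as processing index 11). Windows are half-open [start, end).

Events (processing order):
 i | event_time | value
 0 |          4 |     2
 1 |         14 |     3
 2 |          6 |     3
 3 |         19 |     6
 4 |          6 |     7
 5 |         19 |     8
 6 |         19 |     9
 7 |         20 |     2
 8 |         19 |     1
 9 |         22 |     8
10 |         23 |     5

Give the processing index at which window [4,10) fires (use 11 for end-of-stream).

i=0 t=4 v=2: → [4,10),[3,9),[2,8),[1,7),[0,6); WM=−∞
i=1 t=14 v=3: → [14,20),[13,19),[12,18),[11,17),[10,16),[9,15); WM=−∞
i=2 t=6 v=3: → [6,12),[5,11),[4,10),[3,9),[2,8),[1,7); WM=−∞
i=3 t=19 v=6: → [19,25),[18,24),[17,23),[16,22),[15,21),[14,20); WM=19; [0,6) fires=1 [1,7) fires=2 [2,8) fires=2 [3,9) fires=2 [4,10) fires=2 [5,11) fires=1 [6,12) fires=1 [9,15) fires=1 [10,16) fires=1 [11,17) fires=1 [12,18) fires=1 [13,19) fires=1
i=4 t=6 v=7: DROP (t<19-0); WM=19
i=5 t=19 v=8: → [19,25),[18,24),[17,23),[16,22),[15,21),[14,20); WM=19
i=6 t=19 v=9: → [19,25),[18,24),[17,23),[16,22),[15,21),[14,20); WM=19
i=7 t=20 v=2: → [20,26),[19,25),[18,24),[17,23),[16,22),[15,21); WM=20; [14,20) fires=4
i=8 t=19 v=1: DROP (t<20-0); WM=20
i=9 t=22 v=8: → [22,28),[21,27),[20,26),[19,25),[18,24),[17,23); WM=20
i=10 t=23 v=5: → [23,29),[22,28),[21,27),[20,26),[19,25),[18,24); WM=20

3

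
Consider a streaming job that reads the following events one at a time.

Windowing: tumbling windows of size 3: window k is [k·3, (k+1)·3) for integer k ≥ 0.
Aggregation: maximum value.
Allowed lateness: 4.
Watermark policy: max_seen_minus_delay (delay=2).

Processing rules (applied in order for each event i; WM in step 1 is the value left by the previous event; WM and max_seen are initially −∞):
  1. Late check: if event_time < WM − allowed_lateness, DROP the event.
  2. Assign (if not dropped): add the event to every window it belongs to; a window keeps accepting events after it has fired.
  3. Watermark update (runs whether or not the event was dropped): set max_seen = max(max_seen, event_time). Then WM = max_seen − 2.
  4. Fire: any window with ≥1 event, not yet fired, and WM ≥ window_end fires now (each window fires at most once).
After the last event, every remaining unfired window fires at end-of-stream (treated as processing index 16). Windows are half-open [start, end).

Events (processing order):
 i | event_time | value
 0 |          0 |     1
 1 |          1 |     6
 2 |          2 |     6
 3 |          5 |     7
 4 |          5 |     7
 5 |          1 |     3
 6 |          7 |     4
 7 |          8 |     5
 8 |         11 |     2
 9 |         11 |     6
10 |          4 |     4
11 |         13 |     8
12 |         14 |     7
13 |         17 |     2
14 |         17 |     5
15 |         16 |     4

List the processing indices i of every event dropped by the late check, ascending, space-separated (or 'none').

10

i=0 t=0 v=1: → [0,3); WM=-2
i=1 t=1 v=6: → [0,3); WM=-1
i=2 t=2 v=6: → [0,3); WM=0
i=3 t=5 v=7: → [3,6); WM=3; [0,3) fires=6
i=4 t=5 v=7: → [3,6); WM=3
i=5 t=1 v=3: → [0,3); WM=3
i=6 t=7 v=4: → [6,9); WM=5
i=7 t=8 v=5: → [6,9); WM=6; [3,6) fires=7
i=8 t=11 v=2: → [9,12); WM=9; [6,9) fires=5
i=9 t=11 v=6: → [9,12); WM=9
i=10 t=4 v=4: DROP (t<9-4); WM=9
i=11 t=13 v=8: → [12,15); WM=11
i=12 t=14 v=7: → [12,15); WM=12; [9,12) fires=6
i=13 t=17 v=2: → [15,18); WM=15; [12,15) fires=8
i=14 t=17 v=5: → [15,18); WM=15
i=15 t=16 v=4: → [15,18); WM=15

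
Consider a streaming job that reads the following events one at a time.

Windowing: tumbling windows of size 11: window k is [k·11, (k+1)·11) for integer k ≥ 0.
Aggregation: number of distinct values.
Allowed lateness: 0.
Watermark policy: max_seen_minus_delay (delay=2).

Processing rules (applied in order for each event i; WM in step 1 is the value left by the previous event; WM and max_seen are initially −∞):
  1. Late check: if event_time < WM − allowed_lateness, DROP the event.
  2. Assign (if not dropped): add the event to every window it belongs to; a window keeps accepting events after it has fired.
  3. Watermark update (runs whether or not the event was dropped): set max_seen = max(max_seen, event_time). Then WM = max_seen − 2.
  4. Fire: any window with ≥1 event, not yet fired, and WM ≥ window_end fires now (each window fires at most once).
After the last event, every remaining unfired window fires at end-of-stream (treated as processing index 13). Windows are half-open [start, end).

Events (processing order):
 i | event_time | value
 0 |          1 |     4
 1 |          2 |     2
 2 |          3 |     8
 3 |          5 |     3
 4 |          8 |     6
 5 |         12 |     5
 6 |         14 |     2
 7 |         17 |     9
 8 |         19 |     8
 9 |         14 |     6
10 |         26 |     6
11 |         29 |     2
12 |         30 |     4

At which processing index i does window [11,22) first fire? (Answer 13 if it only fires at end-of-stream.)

i=0 t=1 v=4: → [0,11); WM=-1
i=1 t=2 v=2: → [0,11); WM=0
i=2 t=3 v=8: → [0,11); WM=1
i=3 t=5 v=3: → [0,11); WM=3
i=4 t=8 v=6: → [0,11); WM=6
i=5 t=12 v=5: → [11,22); WM=10
i=6 t=14 v=2: → [11,22); WM=12; [0,11) fires=5
i=7 t=17 v=9: → [11,22); WM=15
i=8 t=19 v=8: → [11,22); WM=17
i=9 t=14 v=6: DROP (t<17-0); WM=17
i=10 t=26 v=6: → [22,33); WM=24; [11,22) fires=4
i=11 t=29 v=2: → [22,33); WM=27
i=12 t=30 v=4: → [22,33); WM=28

10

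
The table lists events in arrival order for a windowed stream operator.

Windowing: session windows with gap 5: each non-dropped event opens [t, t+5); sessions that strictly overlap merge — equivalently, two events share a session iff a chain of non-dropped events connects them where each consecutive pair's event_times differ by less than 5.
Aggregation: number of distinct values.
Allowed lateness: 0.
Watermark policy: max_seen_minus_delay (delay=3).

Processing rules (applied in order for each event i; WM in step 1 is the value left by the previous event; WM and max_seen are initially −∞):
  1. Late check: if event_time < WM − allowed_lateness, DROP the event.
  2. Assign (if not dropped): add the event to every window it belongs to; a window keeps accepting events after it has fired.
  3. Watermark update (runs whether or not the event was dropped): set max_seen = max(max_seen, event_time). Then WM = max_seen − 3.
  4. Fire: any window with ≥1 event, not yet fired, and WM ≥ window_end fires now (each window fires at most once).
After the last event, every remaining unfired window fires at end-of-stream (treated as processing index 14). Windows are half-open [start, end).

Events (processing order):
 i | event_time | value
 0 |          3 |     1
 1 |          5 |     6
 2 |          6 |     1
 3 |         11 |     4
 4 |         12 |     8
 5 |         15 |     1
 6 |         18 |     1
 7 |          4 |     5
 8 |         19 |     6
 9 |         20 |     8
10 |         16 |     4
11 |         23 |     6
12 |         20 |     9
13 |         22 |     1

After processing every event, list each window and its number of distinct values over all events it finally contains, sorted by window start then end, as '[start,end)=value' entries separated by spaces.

[3,11)=2 [11,28)=5

i=0 t=3 v=1: → [3,8); WM=0
i=1 t=5 v=6: → [3,10); WM=2
i=2 t=6 v=1: → [3,11); WM=3
i=3 t=11 v=4: → [11,16); WM=8
i=4 t=12 v=8: → [11,17); WM=9
i=5 t=15 v=1: → [11,20); WM=12
i=6 t=18 v=1: → [11,23); WM=15
i=7 t=4 v=5: DROP (t<15-0); WM=15
i=8 t=19 v=6: → [11,24); WM=16
i=9 t=20 v=8: → [11,25); WM=17
i=10 t=16 v=4: DROP (t<17-0); WM=17
i=11 t=23 v=6: → [11,28); WM=20
i=12 t=20 v=9: → [11,28); WM=20
i=13 t=22 v=1: → [11,28); WM=20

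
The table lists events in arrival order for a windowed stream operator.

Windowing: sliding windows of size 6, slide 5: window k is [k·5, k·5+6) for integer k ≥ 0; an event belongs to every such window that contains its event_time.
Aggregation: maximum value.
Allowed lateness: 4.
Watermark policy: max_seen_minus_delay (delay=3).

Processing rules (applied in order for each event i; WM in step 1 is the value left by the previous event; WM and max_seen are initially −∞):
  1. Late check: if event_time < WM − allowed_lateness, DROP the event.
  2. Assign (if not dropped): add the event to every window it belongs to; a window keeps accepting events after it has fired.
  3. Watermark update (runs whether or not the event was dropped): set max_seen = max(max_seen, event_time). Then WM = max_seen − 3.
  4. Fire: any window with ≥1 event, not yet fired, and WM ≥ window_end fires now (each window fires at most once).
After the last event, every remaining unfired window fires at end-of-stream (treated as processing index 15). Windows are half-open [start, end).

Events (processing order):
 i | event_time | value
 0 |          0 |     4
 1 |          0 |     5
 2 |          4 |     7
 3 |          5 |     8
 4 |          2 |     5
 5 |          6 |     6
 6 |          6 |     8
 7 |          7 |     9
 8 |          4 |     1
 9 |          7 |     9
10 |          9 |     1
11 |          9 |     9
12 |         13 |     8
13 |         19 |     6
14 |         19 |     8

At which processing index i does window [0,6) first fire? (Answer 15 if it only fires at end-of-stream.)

i=0 t=0 v=4: → [0,6); WM=-3
i=1 t=0 v=5: → [0,6); WM=-3
i=2 t=4 v=7: → [0,6); WM=1
i=3 t=5 v=8: → [5,11),[0,6); WM=2
i=4 t=2 v=5: → [0,6); WM=2
i=5 t=6 v=6: → [5,11); WM=3
i=6 t=6 v=8: → [5,11); WM=3
i=7 t=7 v=9: → [5,11); WM=4
i=8 t=4 v=1: → [0,6); WM=4
i=9 t=7 v=9: → [5,11); WM=4
i=10 t=9 v=1: → [5,11); WM=6; [0,6) fires=8
i=11 t=9 v=9: → [5,11); WM=6
i=12 t=13 v=8: → [10,16); WM=10
i=13 t=19 v=6: → [15,21); WM=16; [5,11) fires=9 [10,16) fires=8
i=14 t=19 v=8: → [15,21); WM=16

10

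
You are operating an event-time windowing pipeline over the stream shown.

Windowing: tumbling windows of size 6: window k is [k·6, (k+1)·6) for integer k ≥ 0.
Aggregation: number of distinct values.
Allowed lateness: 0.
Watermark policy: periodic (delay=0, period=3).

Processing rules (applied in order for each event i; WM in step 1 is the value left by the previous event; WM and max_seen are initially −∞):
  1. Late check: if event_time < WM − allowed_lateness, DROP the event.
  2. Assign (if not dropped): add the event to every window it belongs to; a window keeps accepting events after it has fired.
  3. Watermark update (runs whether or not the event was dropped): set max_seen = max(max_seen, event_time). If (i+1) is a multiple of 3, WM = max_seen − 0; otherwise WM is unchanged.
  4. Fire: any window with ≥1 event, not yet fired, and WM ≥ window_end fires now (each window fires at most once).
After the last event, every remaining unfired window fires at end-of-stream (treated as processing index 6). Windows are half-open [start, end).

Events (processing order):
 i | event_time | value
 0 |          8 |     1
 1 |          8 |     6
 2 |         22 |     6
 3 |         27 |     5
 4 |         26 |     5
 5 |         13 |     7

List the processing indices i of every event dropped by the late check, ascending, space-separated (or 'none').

5

i=0 t=8 v=1: → [6,12); WM=−∞
i=1 t=8 v=6: → [6,12); WM=−∞
i=2 t=22 v=6: → [18,24); WM=22; [6,12) fires=2
i=3 t=27 v=5: → [24,30); WM=22
i=4 t=26 v=5: → [24,30); WM=22
i=5 t=13 v=7: DROP (t<22-0); WM=27; [18,24) fires=1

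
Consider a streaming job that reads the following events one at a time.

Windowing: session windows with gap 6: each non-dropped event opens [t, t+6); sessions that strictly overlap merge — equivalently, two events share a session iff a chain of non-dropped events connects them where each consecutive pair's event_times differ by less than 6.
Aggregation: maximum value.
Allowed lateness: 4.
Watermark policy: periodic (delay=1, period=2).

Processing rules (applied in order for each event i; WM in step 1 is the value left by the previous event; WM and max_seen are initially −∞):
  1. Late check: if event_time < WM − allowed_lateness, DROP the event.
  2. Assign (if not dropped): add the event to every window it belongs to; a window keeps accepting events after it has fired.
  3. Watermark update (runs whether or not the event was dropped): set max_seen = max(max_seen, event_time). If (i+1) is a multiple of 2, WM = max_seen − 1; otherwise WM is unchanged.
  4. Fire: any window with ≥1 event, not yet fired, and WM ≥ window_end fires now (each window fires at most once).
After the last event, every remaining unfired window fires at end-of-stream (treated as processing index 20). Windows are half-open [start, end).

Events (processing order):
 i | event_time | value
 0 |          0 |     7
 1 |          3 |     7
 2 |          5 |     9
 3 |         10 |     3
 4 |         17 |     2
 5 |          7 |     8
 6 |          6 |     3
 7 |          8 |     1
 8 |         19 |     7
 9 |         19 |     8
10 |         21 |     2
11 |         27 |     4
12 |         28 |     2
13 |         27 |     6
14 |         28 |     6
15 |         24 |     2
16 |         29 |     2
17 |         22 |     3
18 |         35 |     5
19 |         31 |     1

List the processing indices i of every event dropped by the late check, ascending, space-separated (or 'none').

i=0 t=0 v=7: → [0,6); WM=−∞
i=1 t=3 v=7: → [0,9); WM=2
i=2 t=5 v=9: → [0,11); WM=2
i=3 t=10 v=3: → [0,16); WM=9
i=4 t=17 v=2: → [17,23); WM=9
i=5 t=7 v=8: → [0,16); WM=16
i=6 t=6 v=3: DROP (t<16-4); WM=16
i=7 t=8 v=1: DROP (t<16-4); WM=16
i=8 t=19 v=7: → [17,25); WM=16
i=9 t=19 v=8: → [17,25); WM=18
i=10 t=21 v=2: → [17,27); WM=18
i=11 t=27 v=4: → [27,33); WM=26
i=12 t=28 v=2: → [27,34); WM=26
i=13 t=27 v=6: → [27,34); WM=27
i=14 t=28 v=6: → [27,34); WM=27
i=15 t=24 v=2: → [17,34); WM=27
i=16 t=29 v=2: → [17,35); WM=27
i=17 t=22 v=3: DROP (t<27-4); WM=28
i=18 t=35 v=5: → [35,41); WM=28
i=19 t=31 v=1: → [17,41); WM=34

6 7 17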